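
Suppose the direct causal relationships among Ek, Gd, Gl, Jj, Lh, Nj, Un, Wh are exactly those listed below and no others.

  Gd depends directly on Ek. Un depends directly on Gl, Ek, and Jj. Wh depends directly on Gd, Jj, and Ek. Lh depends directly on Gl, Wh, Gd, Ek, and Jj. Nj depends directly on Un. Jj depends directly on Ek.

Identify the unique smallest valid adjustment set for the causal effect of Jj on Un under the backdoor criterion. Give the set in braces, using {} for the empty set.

Variables eligible for adjustment (non-descendants of Jj, excluding Jj and Un): {Ek, Gd, Gl}.
Backdoor paths from Jj to Un:
  P1: Jj <- Ek -> Gd -> Wh -> Lh <- Gl -> Un
  P2: Jj <- Ek -> Gd -> Lh <- Gl -> Un
  P3: Jj <- Ek -> Un
  P4: Jj <- Ek -> Wh <- Gd -> Lh <- Gl -> Un
  P5: Jj <- Ek -> Wh -> Lh <- Gl -> Un
  P6: Jj <- Ek -> Lh <- Gl -> Un
The empty set is not sufficient: P3 (Jj <- Ek -> Un) has no collider blocking it and no conditioned non-collider, so it is open.
Try {Ek}:
  P1: blocked at fork node Ek ∈ conditioning set.
  P2: blocked at fork node Ek ∈ conditioning set.
  P3: blocked at fork node Ek ∈ conditioning set.
  P4: blocked at fork node Ek ∈ conditioning set.
  P5: blocked at fork node Ek ∈ conditioning set.
  P6: blocked at fork node Ek ∈ conditioning set.
{Ek} contains no descendant of Jj and blocks every backdoor path.
No other singleton works — e.g. {Gd} leaves P3 open — so {Ek} is the unique smallest valid adjustment set.

{Ek}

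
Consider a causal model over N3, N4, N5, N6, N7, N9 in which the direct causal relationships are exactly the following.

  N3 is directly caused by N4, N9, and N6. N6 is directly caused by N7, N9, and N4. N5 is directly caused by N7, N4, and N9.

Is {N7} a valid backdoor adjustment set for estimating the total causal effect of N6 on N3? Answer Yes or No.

Backdoor paths from N6 to N3 (paths whose first edge points into N6):
  P1: N6 <- N7 -> N5 <- N9 -> N3
  P2: N6 <- N7 -> N5 <- N4 -> N3
  P3: N6 <- N9 -> N3
  P4: N6 <- N9 -> N5 <- N4 -> N3
  P5: N6 <- N4 -> N3
  P6: N6 <- N4 -> N5 <- N9 -> N3
Condition 1 (no descendant of N6 in the set): holds — descendants of N6 are {N3}; none are in {N7}.
Condition 2 (every backdoor path blocked by {N7}):
  P1: blocked at fork node N7 ∈ conditioning set.
  P2: blocked at fork node N7 ∈ conditioning set.
  P3: open — no interior node is in the conditioning set.
  P4: blocked at collider N5 (neither it nor any descendant is in the conditioning set).
  P5: open — no interior node is in the conditioning set.
  P6: blocked at collider N5 (neither it nor any descendant is in the conditioning set).
{N7} does not satisfy the backdoor criterion.

No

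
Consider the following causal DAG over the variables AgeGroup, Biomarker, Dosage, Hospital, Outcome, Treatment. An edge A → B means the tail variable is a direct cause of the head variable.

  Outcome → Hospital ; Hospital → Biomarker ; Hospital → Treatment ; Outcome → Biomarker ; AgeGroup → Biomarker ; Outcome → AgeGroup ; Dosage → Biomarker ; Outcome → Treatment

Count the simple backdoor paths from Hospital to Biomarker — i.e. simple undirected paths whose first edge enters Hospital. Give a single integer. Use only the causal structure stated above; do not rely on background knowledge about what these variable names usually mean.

2

A backdoor path from Hospital to Biomarker is any simple undirected path whose first edge points into Hospital (i.e. leaves Hospital via a parent).
Parents of Hospital: {Outcome}.
Enumerating:
  P1: Hospital <- Outcome -> AgeGroup -> Biomarker
  P2: Hospital <- Outcome -> Biomarker
That exhausts the simple backdoor paths. Count: 2.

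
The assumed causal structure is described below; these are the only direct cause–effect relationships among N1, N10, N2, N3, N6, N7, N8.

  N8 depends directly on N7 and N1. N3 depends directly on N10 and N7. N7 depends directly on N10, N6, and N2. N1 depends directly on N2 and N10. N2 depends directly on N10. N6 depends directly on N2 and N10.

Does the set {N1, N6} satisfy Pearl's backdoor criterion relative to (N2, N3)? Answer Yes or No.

No

Backdoor paths from N2 to N3 (paths whose first edge points into N2):
  P1: N2 <- N10 -> N1 -> N8 <- N7 -> N3
  P2: N2 <- N10 -> N6 -> N7 -> N3
  P3: N2 <- N10 -> N7 -> N3
  P4: N2 <- N10 -> N3
Condition 1 (no descendant of N2 in the set): FAILS — N1 and N6 are descendants of N2.
Condition 2 (every backdoor path blocked by {N1, N6}):
  P1: blocked at chain node N1 ∈ conditioning set.
  P2: blocked at chain node N6 ∈ conditioning set.
  P3: open — no interior node is in the conditioning set.
  P4: open — no interior node is in the conditioning set.
{N1, N6} does not satisfy the backdoor criterion.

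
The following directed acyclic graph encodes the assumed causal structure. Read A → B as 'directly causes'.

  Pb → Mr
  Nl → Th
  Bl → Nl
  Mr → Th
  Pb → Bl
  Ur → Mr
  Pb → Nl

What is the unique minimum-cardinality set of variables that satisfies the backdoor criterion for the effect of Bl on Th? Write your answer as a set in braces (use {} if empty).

{Pb}

Variables eligible for adjustment (non-descendants of Bl, excluding Bl and Th): {Mr, Pb, Ur}.
Backdoor paths from Bl to Th:
  P1: Bl <- Pb -> Mr -> Th
  P2: Bl <- Pb -> Nl -> Th
The empty set is not sufficient: P1 (Bl <- Pb -> Mr -> Th) has no collider blocking it and no conditioned non-collider, so it is open.
Try {Pb}:
  P1: blocked at fork node Pb ∈ conditioning set.
  P2: blocked at fork node Pb ∈ conditioning set.
{Pb} contains no descendant of Bl and blocks every backdoor path.
No other singleton works — e.g. {Ur} leaves P1 open — so {Pb} is the unique smallest valid adjustment set.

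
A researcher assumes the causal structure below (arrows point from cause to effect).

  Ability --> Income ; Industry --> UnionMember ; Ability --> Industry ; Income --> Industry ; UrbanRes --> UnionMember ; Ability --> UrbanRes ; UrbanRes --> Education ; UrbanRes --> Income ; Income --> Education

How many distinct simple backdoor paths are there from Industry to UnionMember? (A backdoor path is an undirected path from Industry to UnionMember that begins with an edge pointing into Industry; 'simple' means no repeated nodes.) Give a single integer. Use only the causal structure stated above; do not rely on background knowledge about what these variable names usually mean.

6

A backdoor path from Industry to UnionMember is any simple undirected path whose first edge points into Industry (i.e. leaves Industry via a parent).
Parents of Industry: {Ability, Income}.
Enumerating:
  P1: Industry <- Ability -> UrbanRes -> UnionMember
  P2: Industry <- Ability -> Income <- UrbanRes -> UnionMember
  P3: Industry <- Ability -> Income -> Education <- UrbanRes -> UnionMember
  P4: Industry <- Income <- Ability -> UrbanRes -> UnionMember
  P5: Industry <- Income <- UrbanRes -> UnionMember
  P6: Industry <- Income -> Education <- UrbanRes -> UnionMember
That exhausts the simple backdoor paths. Count: 6.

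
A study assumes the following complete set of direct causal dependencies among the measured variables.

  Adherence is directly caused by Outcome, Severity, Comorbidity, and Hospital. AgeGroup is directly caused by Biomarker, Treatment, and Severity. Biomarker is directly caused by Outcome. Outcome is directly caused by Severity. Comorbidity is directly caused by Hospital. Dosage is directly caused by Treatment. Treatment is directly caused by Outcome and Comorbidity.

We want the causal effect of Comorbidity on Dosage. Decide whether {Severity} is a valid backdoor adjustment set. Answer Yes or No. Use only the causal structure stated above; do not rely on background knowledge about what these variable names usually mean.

Backdoor paths from Comorbidity to Dosage (paths whose first edge points into Comorbidity):
  P1: Comorbidity <- Hospital -> Adherence <- Severity -> Outcome -> Biomarker -> AgeGroup <- Treatment -> Dosage
  P2: Comorbidity <- Hospital -> Adherence <- Severity -> Outcome -> Treatment -> Dosage
  P3: Comorbidity <- Hospital -> Adherence <- Severity -> AgeGroup <- Biomarker <- Outcome -> Treatment -> Dosage
  P4: Comorbidity <- Hospital -> Adherence <- Severity -> AgeGroup <- Treatment -> Dosage
  P5: Comorbidity <- Hospital -> Adherence <- Outcome <- Severity -> AgeGroup <- Treatment -> Dosage
  P6: Comorbidity <- Hospital -> Adherence <- Outcome -> Biomarker -> AgeGroup <- Treatment -> Dosage
  P7: Comorbidity <- Hospital -> Adherence <- Outcome -> Treatment -> Dosage
Condition 1 (no descendant of Comorbidity in the set): holds — descendants of Comorbidity are {Adherence, AgeGroup, Dosage, Treatment}; none are in {Severity}.
Condition 2 (every backdoor path blocked by {Severity}):
  P1: blocked at collider Adherence (neither it nor any descendant is in the conditioning set).
  P2: blocked at collider Adherence (neither it nor any descendant is in the conditioning set).
  P3: blocked at collider Adherence (neither it nor any descendant is in the conditioning set).
  P4: blocked at collider Adherence (neither it nor any descendant is in the conditioning set).
  P5: blocked at collider Adherence (neither it nor any descendant is in the conditioning set).
  P6: blocked at collider Adherence (neither it nor any descendant is in the conditioning set).
  P7: blocked at collider Adherence (neither it nor any descendant is in the conditioning set).
{Severity} satisfies the backdoor criterion.

Yes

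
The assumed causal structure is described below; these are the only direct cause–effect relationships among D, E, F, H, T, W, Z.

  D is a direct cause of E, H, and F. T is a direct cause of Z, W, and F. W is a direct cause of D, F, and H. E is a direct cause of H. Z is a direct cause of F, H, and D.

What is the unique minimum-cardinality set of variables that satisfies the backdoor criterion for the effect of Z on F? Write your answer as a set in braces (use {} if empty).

{T}

Variables eligible for adjustment (non-descendants of Z, excluding Z and F): {T, W}.
Backdoor paths from Z to F:
  P1: Z <- T -> W -> D -> F
  P2: Z <- T -> W -> H <- D -> F
  P3: Z <- T -> W -> H <- E <- D -> F
  P4: Z <- T -> W -> F
  P5: Z <- T -> F
The empty set is not sufficient: P1 (Z <- T -> W -> D -> F) has no collider blocking it and no conditioned non-collider, so it is open.
Try {T}:
  P1: blocked at fork node T ∈ conditioning set.
  P2: blocked at fork node T ∈ conditioning set.
  P3: blocked at fork node T ∈ conditioning set.
  P4: blocked at fork node T ∈ conditioning set.
  P5: blocked at fork node T ∈ conditioning set.
{T} contains no descendant of Z and blocks every backdoor path.
No other singleton works — e.g. {W} leaves P5 open — so {T} is the unique smallest valid adjustment set.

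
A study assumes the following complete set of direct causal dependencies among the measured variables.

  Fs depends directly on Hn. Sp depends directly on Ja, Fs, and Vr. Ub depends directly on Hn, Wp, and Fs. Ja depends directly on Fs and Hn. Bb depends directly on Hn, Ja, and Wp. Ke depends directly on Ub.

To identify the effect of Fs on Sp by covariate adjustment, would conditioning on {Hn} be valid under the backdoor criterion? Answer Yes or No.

Backdoor paths from Fs to Sp (paths whose first edge points into Fs):
  P1: Fs <- Hn -> Ub <- Wp -> Bb <- Ja -> Sp
  P2: Fs <- Hn -> Ja -> Sp
  P3: Fs <- Hn -> Bb <- Ja -> Sp
Condition 1 (no descendant of Fs in the set): holds — descendants of Fs are {Bb, Ja, Ke, Sp, Ub}; none are in {Hn}.
Condition 2 (every backdoor path blocked by {Hn}):
  P1: blocked at fork node Hn ∈ conditioning set.
  P2: blocked at fork node Hn ∈ conditioning set.
  P3: blocked at fork node Hn ∈ conditioning set.
{Hn} satisfies the backdoor criterion.

Yes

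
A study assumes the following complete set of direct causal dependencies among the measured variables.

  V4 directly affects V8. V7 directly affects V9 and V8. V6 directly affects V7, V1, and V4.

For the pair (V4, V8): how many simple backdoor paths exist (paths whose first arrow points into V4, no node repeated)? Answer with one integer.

1

A backdoor path from V4 to V8 is any simple undirected path whose first edge points into V4 (i.e. leaves V4 via a parent).
Parents of V4: {V6}.
Enumerating:
  P1: V4 <- V6 -> V7 -> V8
That exhausts the simple backdoor paths. Count: 1.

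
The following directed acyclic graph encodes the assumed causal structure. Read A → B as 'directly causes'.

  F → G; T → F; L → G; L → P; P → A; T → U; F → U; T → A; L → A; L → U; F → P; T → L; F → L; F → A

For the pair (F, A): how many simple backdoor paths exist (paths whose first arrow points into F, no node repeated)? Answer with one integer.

5

A backdoor path from F to A is any simple undirected path whose first edge points into F (i.e. leaves F via a parent).
Parents of F: {T}.
Enumerating:
  P1: F <- T -> L -> P -> A
  P2: F <- T -> L -> A
  P3: F <- T -> A
  P4: F <- T -> U <- L -> P -> A
  P5: F <- T -> U <- L -> A
That exhausts the simple backdoor paths. Count: 5.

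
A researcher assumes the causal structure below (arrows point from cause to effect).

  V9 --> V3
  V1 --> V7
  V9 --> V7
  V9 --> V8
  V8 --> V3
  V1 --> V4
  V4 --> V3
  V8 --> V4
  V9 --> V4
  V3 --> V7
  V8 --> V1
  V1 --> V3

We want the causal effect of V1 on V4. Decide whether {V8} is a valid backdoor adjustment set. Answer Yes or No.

Yes

Backdoor paths from V1 to V4 (paths whose first edge points into V1):
  P1: V1 <- V8 <- V9 -> V4
  P2: V1 <- V8 <- V9 -> V3 <- V4
  P3: V1 <- V8 <- V9 -> V7 <- V3 <- V4
  P4: V1 <- V8 -> V4
  P5: V1 <- V8 -> V3 <- V9 -> V4
  P6: V1 <- V8 -> V3 <- V4
  P7: V1 <- V8 -> V3 -> V7 <- V9 -> V4
Condition 1 (no descendant of V1 in the set): holds — descendants of V1 are {V3, V4, V7}; none are in {V8}.
Condition 2 (every backdoor path blocked by {V8}):
  P1: blocked at chain node V8 ∈ conditioning set.
  P2: blocked at chain node V8 ∈ conditioning set.
  P3: blocked at chain node V8 ∈ conditioning set.
  P4: blocked at fork node V8 ∈ conditioning set.
  P5: blocked at fork node V8 ∈ conditioning set.
  P6: blocked at fork node V8 ∈ conditioning set.
  P7: blocked at fork node V8 ∈ conditioning set.
{V8} satisfies the backdoor criterion.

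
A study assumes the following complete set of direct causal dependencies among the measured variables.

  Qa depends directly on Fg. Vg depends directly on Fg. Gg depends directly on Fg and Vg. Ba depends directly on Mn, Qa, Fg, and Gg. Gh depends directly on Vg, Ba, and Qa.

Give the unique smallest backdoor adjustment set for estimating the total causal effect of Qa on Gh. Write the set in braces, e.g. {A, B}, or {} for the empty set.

{Fg}

Variables eligible for adjustment (non-descendants of Qa, excluding Qa and Gh): {Fg, Gg, Mn, Vg}.
Backdoor paths from Qa to Gh:
  P1: Qa <- Fg -> Vg -> Gg -> Ba -> Gh
  P2: Qa <- Fg -> Vg -> Gh
  P3: Qa <- Fg -> Gg <- Vg -> Gh
  P4: Qa <- Fg -> Gg -> Ba -> Gh
  P5: Qa <- Fg -> Ba <- Gg <- Vg -> Gh
  P6: Qa <- Fg -> Ba -> Gh
The empty set is not sufficient: P1 (Qa <- Fg -> Vg -> Gg -> Ba -> Gh) has no collider blocking it and no conditioned non-collider, so it is open.
Try {Fg}:
  P1: blocked at fork node Fg ∈ conditioning set.
  P2: blocked at fork node Fg ∈ conditioning set.
  P3: blocked at fork node Fg ∈ conditioning set.
  P4: blocked at fork node Fg ∈ conditioning set.
  P5: blocked at fork node Fg ∈ conditioning set.
  P6: blocked at fork node Fg ∈ conditioning set.
{Fg} contains no descendant of Qa and blocks every backdoor path.
No other singleton works — e.g. {Vg} leaves P4 open — so {Fg} is the unique smallest valid adjustment set.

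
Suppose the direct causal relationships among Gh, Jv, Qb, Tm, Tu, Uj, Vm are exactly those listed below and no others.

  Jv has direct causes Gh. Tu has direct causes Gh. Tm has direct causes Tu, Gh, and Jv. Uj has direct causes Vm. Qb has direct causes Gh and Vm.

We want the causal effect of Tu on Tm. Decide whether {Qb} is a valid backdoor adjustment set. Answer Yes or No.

Backdoor paths from Tu to Tm (paths whose first edge points into Tu):
  P1: Tu <- Gh -> Jv -> Tm
  P2: Tu <- Gh -> Tm
Condition 1 (no descendant of Tu in the set): holds — descendants of Tu are {Tm}; none are in {Qb}.
Condition 2 (every backdoor path blocked by {Qb}):
  P1: open — no interior node is in the conditioning set.
  P2: open — no interior node is in the conditioning set.
{Qb} does not satisfy the backdoor criterion.

No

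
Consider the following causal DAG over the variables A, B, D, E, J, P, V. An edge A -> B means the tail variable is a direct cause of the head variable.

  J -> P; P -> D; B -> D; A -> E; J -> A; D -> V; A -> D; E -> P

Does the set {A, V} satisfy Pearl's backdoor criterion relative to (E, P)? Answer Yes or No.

Backdoor paths from E to P (paths whose first edge points into E):
  P1: E <- A <- J -> P
  P2: E <- A -> D <- P
Condition 1 (no descendant of E in the set): FAILS — V is a descendant of E.
Condition 2 (every backdoor path blocked by {A, V}):
  P1: blocked at chain node A ∈ conditioning set.
  P2: blocked at fork node A ∈ conditioning set.
{A, V} does not satisfy the backdoor criterion.

No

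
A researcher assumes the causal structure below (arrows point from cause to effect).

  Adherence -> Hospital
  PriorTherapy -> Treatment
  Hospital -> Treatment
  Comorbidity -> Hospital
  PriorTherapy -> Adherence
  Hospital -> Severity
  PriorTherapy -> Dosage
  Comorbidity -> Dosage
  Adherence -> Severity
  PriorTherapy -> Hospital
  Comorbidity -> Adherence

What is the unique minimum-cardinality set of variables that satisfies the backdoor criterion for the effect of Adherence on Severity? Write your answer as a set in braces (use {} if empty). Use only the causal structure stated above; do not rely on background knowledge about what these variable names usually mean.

Variables eligible for adjustment (non-descendants of Adherence, excluding Adherence and Severity): {Comorbidity, Dosage, PriorTherapy}.
Backdoor paths from Adherence to Severity:
  P1: Adherence <- PriorTherapy -> Dosage <- Comorbidity -> Hospital -> Severity
  P2: Adherence <- PriorTherapy -> Hospital -> Severity
  P3: Adherence <- PriorTherapy -> Treatment <- Hospital -> Severity
  P4: Adherence <- Comorbidity -> Dosage <- PriorTherapy -> Hospital -> Severity
  P5: Adherence <- Comorbidity -> Dosage <- PriorTherapy -> Treatment <- Hospital -> Severity
  P6: Adherence <- Comorbidity -> Hospital -> Severity
The empty set is not sufficient: P2 (Adherence <- PriorTherapy -> Hospital -> Severity) has no collider blocking it and no conditioned non-collider, so it is open.
Try {Comorbidity, PriorTherapy}:
  P1: blocked at fork node PriorTherapy ∈ conditioning set.
  P2: blocked at fork node PriorTherapy ∈ conditioning set.
  P3: blocked at fork node PriorTherapy ∈ conditioning set.
  P4: blocked at fork node Comorbidity ∈ conditioning set.
  P5: blocked at fork node Comorbidity ∈ conditioning set.
  P6: blocked at fork node Comorbidity ∈ conditioning set.
{Comorbidity, PriorTherapy} contains no descendant of Adherence and blocks every backdoor path.
Every element of {Comorbidity, PriorTherapy} is needed (dropping Comorbidity leaves P6 open; dropping PriorTherapy leaves P2 open), so no proper subset is valid.
Among all size-2 subsets of the eligible variables, only {Comorbidity, PriorTherapy} blocks every backdoor path, so it is the unique smallest valid adjustment set.

{Comorbidity, PriorTherapy}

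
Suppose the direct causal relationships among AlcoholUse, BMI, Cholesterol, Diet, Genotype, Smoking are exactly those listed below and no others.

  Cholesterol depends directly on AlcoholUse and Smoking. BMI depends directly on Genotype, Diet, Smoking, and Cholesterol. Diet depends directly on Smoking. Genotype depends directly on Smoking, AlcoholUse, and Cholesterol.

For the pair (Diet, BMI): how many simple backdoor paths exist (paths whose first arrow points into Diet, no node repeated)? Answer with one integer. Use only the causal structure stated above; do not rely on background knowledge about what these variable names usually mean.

A backdoor path from Diet to BMI is any simple undirected path whose first edge points into Diet (i.e. leaves Diet via a parent).
Parents of Diet: {Smoking}.
Enumerating:
  P1: Diet <- Smoking -> Cholesterol <- AlcoholUse -> Genotype -> BMI
  P2: Diet <- Smoking -> Cholesterol -> Genotype -> BMI
  P3: Diet <- Smoking -> Cholesterol -> BMI
  P4: Diet <- Smoking -> Genotype <- AlcoholUse -> Cholesterol -> BMI
  P5: Diet <- Smoking -> Genotype <- Cholesterol -> BMI
  P6: Diet <- Smoking -> Genotype -> BMI
  P7: Diet <- Smoking -> BMI
That exhausts the simple backdoor paths. Count: 7.

7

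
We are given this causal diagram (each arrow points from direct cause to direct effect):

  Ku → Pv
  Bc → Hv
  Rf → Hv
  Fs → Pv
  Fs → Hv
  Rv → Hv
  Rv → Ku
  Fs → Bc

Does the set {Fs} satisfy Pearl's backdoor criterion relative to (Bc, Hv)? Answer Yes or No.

Yes

Backdoor paths from Bc to Hv (paths whose first edge points into Bc):
  P1: Bc <- Fs -> Hv
  P2: Bc <- Fs -> Pv <- Ku <- Rv -> Hv
Condition 1 (no descendant of Bc in the set): holds — descendants of Bc are {Hv}; none are in {Fs}.
Condition 2 (every backdoor path blocked by {Fs}):
  P1: blocked at fork node Fs ∈ conditioning set.
  P2: blocked at fork node Fs ∈ conditioning set.
{Fs} satisfies the backdoor criterion.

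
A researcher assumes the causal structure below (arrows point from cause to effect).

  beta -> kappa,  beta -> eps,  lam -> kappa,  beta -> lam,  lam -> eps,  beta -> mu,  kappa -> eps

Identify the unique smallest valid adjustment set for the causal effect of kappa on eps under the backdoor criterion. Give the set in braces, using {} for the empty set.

{beta, lam}

Variables eligible for adjustment (non-descendants of kappa, excluding kappa and eps): {beta, lam, mu}.
Backdoor paths from kappa to eps:
  P1: kappa <- beta -> lam -> eps
  P2: kappa <- beta -> eps
  P3: kappa <- lam <- beta -> eps
  P4: kappa <- lam -> eps
The empty set is not sufficient: P1 (kappa <- beta -> lam -> eps) has no collider blocking it and no conditioned non-collider, so it is open.
Try {beta, lam}:
  P1: blocked at fork node beta ∈ conditioning set.
  P2: blocked at fork node beta ∈ conditioning set.
  P3: blocked at chain node lam ∈ conditioning set.
  P4: blocked at fork node lam ∈ conditioning set.
{beta, lam} contains no descendant of kappa and blocks every backdoor path.
Every element of {beta, lam} is needed (dropping beta leaves P2 open; dropping lam leaves P4 open), so no proper subset is valid.
Among all size-2 subsets of the eligible variables, only {beta, lam} blocks every backdoor path, so it is the unique smallest valid adjustment set.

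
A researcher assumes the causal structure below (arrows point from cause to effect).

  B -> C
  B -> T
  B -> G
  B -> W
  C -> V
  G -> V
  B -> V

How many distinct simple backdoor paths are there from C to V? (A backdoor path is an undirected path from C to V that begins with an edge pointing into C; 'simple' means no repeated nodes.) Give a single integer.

2

A backdoor path from C to V is any simple undirected path whose first edge points into C (i.e. leaves C via a parent).
Parents of C: {B}.
Enumerating:
  P1: C <- B -> G -> V
  P2: C <- B -> V
That exhausts the simple backdoor paths. Count: 2.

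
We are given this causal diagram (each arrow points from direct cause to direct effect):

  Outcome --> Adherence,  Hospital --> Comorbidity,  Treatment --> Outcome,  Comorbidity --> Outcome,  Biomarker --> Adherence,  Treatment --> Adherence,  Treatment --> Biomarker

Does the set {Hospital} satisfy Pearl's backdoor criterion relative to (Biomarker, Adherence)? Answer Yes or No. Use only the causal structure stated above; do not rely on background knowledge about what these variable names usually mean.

No

Backdoor paths from Biomarker to Adherence (paths whose first edge points into Biomarker):
  P1: Biomarker <- Treatment -> Outcome -> Adherence
  P2: Biomarker <- Treatment -> Adherence
Condition 1 (no descendant of Biomarker in the set): holds — descendants of Biomarker are {Adherence}; none are in {Hospital}.
Condition 2 (every backdoor path blocked by {Hospital}):
  P1: open — no interior node is in the conditioning set.
  P2: open — no interior node is in the conditioning set.
{Hospital} does not satisfy the backdoor criterion.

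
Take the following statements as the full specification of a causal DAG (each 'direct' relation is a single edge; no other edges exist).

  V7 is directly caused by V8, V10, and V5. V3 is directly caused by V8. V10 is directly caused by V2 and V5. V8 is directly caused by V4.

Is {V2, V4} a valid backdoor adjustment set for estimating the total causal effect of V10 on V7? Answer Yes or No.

Backdoor paths from V10 to V7 (paths whose first edge points into V10):
  P1: V10 <- V5 -> V7
Condition 1 (no descendant of V10 in the set): holds — descendants of V10 are {V7}; none are in {V2, V4}.
Condition 2 (every backdoor path blocked by {V2, V4}):
  P1: open — no interior node is in the conditioning set.
{V2, V4} does not satisfy the backdoor criterion.

No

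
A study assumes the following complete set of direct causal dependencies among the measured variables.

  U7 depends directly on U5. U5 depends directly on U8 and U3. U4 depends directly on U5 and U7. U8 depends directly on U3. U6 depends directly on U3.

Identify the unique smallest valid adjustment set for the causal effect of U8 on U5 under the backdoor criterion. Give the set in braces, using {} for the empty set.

{U3}

Variables eligible for adjustment (non-descendants of U8, excluding U8 and U5): {U3, U6}.
Backdoor paths from U8 to U5:
  P1: U8 <- U3 -> U5
The empty set is not sufficient: P1 (U8 <- U3 -> U5) has no collider blocking it and no conditioned non-collider, so it is open.
Try {U3}:
  P1: blocked at fork node U3 ∈ conditioning set.
{U3} contains no descendant of U8 and blocks every backdoor path.
No other singleton works — e.g. {U6} leaves P1 open — so {U3} is the unique smallest valid adjustment set.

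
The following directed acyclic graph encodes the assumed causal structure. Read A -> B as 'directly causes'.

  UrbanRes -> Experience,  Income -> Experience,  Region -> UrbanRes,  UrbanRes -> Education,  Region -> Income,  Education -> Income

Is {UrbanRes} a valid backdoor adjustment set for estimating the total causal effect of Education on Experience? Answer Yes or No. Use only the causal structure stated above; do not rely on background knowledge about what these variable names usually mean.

Backdoor paths from Education to Experience (paths whose first edge points into Education):
  P1: Education <- UrbanRes <- Region -> Income -> Experience
  P2: Education <- UrbanRes -> Experience
Condition 1 (no descendant of Education in the set): holds — descendants of Education are {Experience, Income}; none are in {UrbanRes}.
Condition 2 (every backdoor path blocked by {UrbanRes}):
  P1: blocked at chain node UrbanRes ∈ conditioning set.
  P2: blocked at fork node UrbanRes ∈ conditioning set.
{UrbanRes} satisfies the backdoor criterion.

Yes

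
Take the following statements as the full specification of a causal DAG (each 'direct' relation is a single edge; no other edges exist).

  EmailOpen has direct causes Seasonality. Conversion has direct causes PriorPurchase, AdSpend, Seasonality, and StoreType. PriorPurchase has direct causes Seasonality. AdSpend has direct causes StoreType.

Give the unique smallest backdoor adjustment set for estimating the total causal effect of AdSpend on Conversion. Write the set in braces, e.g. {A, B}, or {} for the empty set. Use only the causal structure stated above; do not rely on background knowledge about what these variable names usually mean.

{StoreType}

Variables eligible for adjustment (non-descendants of AdSpend, excluding AdSpend and Conversion): {EmailOpen, PriorPurchase, Seasonality, StoreType}.
Backdoor paths from AdSpend to Conversion:
  P1: AdSpend <- StoreType -> Conversion
The empty set is not sufficient: P1 (AdSpend <- StoreType -> Conversion) has no collider blocking it and no conditioned non-collider, so it is open.
Try {StoreType}:
  P1: blocked at fork node StoreType ∈ conditioning set.
{StoreType} contains no descendant of AdSpend and blocks every backdoor path.
No other singleton works — e.g. {Seasonality} leaves P1 open — so {StoreType} is the unique smallest valid adjustment set.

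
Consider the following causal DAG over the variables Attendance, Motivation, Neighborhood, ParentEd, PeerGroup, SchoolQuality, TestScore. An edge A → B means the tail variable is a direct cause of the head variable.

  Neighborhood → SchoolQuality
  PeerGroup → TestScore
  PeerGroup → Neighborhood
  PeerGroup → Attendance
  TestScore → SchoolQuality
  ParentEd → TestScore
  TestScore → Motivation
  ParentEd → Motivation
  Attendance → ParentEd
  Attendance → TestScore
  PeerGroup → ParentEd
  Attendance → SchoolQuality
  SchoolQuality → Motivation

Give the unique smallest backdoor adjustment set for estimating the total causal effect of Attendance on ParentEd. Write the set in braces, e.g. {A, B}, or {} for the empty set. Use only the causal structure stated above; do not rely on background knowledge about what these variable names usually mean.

{PeerGroup}

Variables eligible for adjustment (non-descendants of Attendance, excluding Attendance and ParentEd): {Neighborhood, PeerGroup}.
Backdoor paths from Attendance to ParentEd:
  P1: Attendance <- PeerGroup -> Neighborhood -> SchoolQuality <- TestScore <- ParentEd
  P2: Attendance <- PeerGroup -> Neighborhood -> SchoolQuality <- TestScore -> Motivation <- ParentEd
  P3: Attendance <- PeerGroup -> Neighborhood -> SchoolQuality -> Motivation <- ParentEd
  P4: Attendance <- PeerGroup -> Neighborhood -> SchoolQuality -> Motivation <- TestScore <- ParentEd
  P5: Attendance <- PeerGroup -> ParentEd
  P6: Attendance <- PeerGroup -> TestScore <- ParentEd
  P7: Attendance <- PeerGroup -> TestScore -> SchoolQuality -> Motivation <- ParentEd
  P8: Attendance <- PeerGroup -> TestScore -> Motivation <- ParentEd
The empty set is not sufficient: P5 (Attendance <- PeerGroup -> ParentEd) has no collider blocking it and no conditioned non-collider, so it is open.
Try {PeerGroup}:
  P1: blocked at fork node PeerGroup ∈ conditioning set.
  P2: blocked at fork node PeerGroup ∈ conditioning set.
  P3: blocked at fork node PeerGroup ∈ conditioning set.
  P4: blocked at fork node PeerGroup ∈ conditioning set.
  P5: blocked at fork node PeerGroup ∈ conditioning set.
  P6: blocked at fork node PeerGroup ∈ conditioning set.
  P7: blocked at fork node PeerGroup ∈ conditioning set.
  P8: blocked at fork node PeerGroup ∈ conditioning set.
{PeerGroup} contains no descendant of Attendance and blocks every backdoor path.
No other singleton works — e.g. {Neighborhood} leaves P5 open — so {PeerGroup} is the unique smallest valid adjustment set.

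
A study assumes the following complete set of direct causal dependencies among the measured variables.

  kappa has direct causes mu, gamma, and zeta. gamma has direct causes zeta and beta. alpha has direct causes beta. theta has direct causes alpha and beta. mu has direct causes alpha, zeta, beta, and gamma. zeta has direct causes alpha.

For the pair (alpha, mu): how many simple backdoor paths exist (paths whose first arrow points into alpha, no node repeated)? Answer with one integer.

6

A backdoor path from alpha to mu is any simple undirected path whose first edge points into alpha (i.e. leaves alpha via a parent).
Parents of alpha: {beta}.
Enumerating:
  P1: alpha <- beta -> gamma <- zeta -> mu
  P2: alpha <- beta -> gamma <- zeta -> kappa <- mu
  P3: alpha <- beta -> gamma -> mu
  P4: alpha <- beta -> gamma -> kappa <- zeta -> mu
  P5: alpha <- beta -> gamma -> kappa <- mu
  P6: alpha <- beta -> mu
That exhausts the simple backdoor paths. Count: 6.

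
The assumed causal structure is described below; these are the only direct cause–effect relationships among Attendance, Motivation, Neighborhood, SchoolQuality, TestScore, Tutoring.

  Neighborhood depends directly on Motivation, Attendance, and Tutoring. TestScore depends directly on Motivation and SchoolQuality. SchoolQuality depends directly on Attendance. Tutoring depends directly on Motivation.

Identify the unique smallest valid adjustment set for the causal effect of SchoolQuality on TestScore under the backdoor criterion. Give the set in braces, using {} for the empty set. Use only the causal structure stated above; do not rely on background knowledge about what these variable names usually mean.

{}

Variables eligible for adjustment (non-descendants of SchoolQuality, excluding SchoolQuality and TestScore): {Attendance, Motivation, Neighborhood, Tutoring}.
Backdoor paths from SchoolQuality to TestScore:
  P1: SchoolQuality <- Attendance -> Neighborhood <- Motivation -> TestScore
  P2: SchoolQuality <- Attendance -> Neighborhood <- Tutoring <- Motivation -> TestScore
Each backdoor path contains an unconditioned collider, so every path is already blocked with the empty conditioning set:
  P1: blocked at collider Neighborhood (neither it nor any descendant is in the conditioning set).
  P2: blocked at collider Neighborhood (neither it nor any descendant is in the conditioning set).
The empty set is therefore the unique smallest valid set.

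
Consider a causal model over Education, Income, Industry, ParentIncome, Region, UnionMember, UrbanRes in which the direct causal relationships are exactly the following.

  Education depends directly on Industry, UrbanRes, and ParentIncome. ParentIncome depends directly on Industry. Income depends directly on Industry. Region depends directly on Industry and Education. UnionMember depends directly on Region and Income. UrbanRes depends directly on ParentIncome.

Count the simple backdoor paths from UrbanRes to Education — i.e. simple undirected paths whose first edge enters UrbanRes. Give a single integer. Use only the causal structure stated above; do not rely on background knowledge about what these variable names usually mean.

4

A backdoor path from UrbanRes to Education is any simple undirected path whose first edge points into UrbanRes (i.e. leaves UrbanRes via a parent).
Parents of UrbanRes: {ParentIncome}.
Enumerating:
  P1: UrbanRes <- ParentIncome <- Industry -> Education
  P2: UrbanRes <- ParentIncome <- Industry -> Region <- Education
  P3: UrbanRes <- ParentIncome <- Industry -> Income -> UnionMember <- Region <- Education
  P4: UrbanRes <- ParentIncome -> Education
That exhausts the simple backdoor paths. Count: 4.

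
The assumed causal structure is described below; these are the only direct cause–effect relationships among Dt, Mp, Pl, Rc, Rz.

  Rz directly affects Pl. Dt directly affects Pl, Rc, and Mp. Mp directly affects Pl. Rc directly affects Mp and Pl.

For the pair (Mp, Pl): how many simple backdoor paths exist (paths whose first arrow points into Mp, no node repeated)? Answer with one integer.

4

A backdoor path from Mp to Pl is any simple undirected path whose first edge points into Mp (i.e. leaves Mp via a parent).
Parents of Mp: {Dt, Rc}.
Enumerating:
  P1: Mp <- Dt -> Rc -> Pl
  P2: Mp <- Dt -> Pl
  P3: Mp <- Rc <- Dt -> Pl
  P4: Mp <- Rc -> Pl
That exhausts the simple backdoor paths. Count: 4.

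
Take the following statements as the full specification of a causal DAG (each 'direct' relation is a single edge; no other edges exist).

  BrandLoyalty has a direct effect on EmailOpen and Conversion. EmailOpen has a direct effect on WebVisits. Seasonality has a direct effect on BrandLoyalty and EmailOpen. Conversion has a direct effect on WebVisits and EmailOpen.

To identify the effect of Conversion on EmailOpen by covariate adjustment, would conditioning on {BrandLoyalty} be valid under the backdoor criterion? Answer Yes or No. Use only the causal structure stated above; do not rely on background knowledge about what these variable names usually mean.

Backdoor paths from Conversion to EmailOpen (paths whose first edge points into Conversion):
  P1: Conversion <- BrandLoyalty <- Seasonality -> EmailOpen
  P2: Conversion <- BrandLoyalty -> EmailOpen
Condition 1 (no descendant of Conversion in the set): holds — descendants of Conversion are {EmailOpen, WebVisits}; none are in {BrandLoyalty}.
Condition 2 (every backdoor path blocked by {BrandLoyalty}):
  P1: blocked at chain node BrandLoyalty ∈ conditioning set.
  P2: blocked at fork node BrandLoyalty ∈ conditioning set.
{BrandLoyalty} satisfies the backdoor criterion.

Yes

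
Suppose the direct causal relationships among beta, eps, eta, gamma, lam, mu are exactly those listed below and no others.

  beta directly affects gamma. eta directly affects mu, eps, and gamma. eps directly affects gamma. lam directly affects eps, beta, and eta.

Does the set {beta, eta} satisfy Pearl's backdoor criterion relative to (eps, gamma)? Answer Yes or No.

Backdoor paths from eps to gamma (paths whose first edge points into eps):
  P1: eps <- lam -> eta -> gamma
  P2: eps <- lam -> beta -> gamma
  P3: eps <- eta <- lam -> beta -> gamma
  P4: eps <- eta -> gamma
Condition 1 (no descendant of eps in the set): holds — descendants of eps are {gamma}; none are in {beta, eta}.
Condition 2 (every backdoor path blocked by {beta, eta}):
  P1: blocked at chain node eta ∈ conditioning set.
  P2: blocked at chain node beta ∈ conditioning set.
  P3: blocked at chain node eta ∈ conditioning set.
  P4: blocked at fork node eta ∈ conditioning set.
{beta, eta} satisfies the backdoor criterion.

Yes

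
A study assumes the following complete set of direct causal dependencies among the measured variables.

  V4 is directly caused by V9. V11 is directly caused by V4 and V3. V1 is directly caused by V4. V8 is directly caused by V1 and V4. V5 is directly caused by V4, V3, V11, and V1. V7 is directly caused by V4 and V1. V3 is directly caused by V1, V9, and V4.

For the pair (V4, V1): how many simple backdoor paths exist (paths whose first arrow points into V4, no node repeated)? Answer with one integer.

3

A backdoor path from V4 to V1 is any simple undirected path whose first edge points into V4 (i.e. leaves V4 via a parent).
Parents of V4: {V9}.
Enumerating:
  P1: V4 <- V9 -> V3 <- V1
  P2: V4 <- V9 -> V3 -> V11 -> V5 <- V1
  P3: V4 <- V9 -> V3 -> V5 <- V1
That exhausts the simple backdoor paths. Count: 3.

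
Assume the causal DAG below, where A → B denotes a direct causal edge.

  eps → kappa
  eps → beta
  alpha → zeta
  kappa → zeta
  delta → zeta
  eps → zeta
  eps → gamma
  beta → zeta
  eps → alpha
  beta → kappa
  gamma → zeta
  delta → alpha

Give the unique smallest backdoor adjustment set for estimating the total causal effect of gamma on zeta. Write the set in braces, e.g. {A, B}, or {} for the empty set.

Variables eligible for adjustment (non-descendants of gamma, excluding gamma and zeta): {alpha, beta, delta, eps, kappa}.
Backdoor paths from gamma to zeta:
  P1: gamma <- eps -> beta -> kappa -> zeta
  P2: gamma <- eps -> beta -> zeta
  P3: gamma <- eps -> kappa <- beta -> zeta
  P4: gamma <- eps -> kappa -> zeta
  P5: gamma <- eps -> alpha <- delta -> zeta
  P6: gamma <- eps -> alpha -> zeta
  P7: gamma <- eps -> zeta
The empty set is not sufficient: P1 (gamma <- eps -> beta -> kappa -> zeta) has no collider blocking it and no conditioned non-collider, so it is open.
Try {eps}:
  P1: blocked at fork node eps ∈ conditioning set.
  P2: blocked at fork node eps ∈ conditioning set.
  P3: blocked at fork node eps ∈ conditioning set.
  P4: blocked at fork node eps ∈ conditioning set.
  P5: blocked at fork node eps ∈ conditioning set.
  P6: blocked at fork node eps ∈ conditioning set.
  P7: blocked at fork node eps ∈ conditioning set.
{eps} contains no descendant of gamma and blocks every backdoor path.
No other singleton works — e.g. {beta} leaves P4 open — so {eps} is the unique smallest valid adjustment set.

{eps}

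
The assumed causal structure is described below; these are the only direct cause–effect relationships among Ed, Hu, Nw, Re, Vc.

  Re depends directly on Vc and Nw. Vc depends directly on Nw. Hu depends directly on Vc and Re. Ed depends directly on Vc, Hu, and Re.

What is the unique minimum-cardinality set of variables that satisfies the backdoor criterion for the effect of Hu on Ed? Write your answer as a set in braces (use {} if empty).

Variables eligible for adjustment (non-descendants of Hu, excluding Hu and Ed): {Nw, Re, Vc}.
Backdoor paths from Hu to Ed:
  P1: Hu <- Vc <- Nw -> Re -> Ed
  P2: Hu <- Vc -> Re -> Ed
  P3: Hu <- Vc -> Ed
  P4: Hu <- Re <- Nw -> Vc -> Ed
  P5: Hu <- Re <- Vc -> Ed
  P6: Hu <- Re -> Ed
The empty set is not sufficient: P1 (Hu <- Vc <- Nw -> Re -> Ed) has no collider blocking it and no conditioned non-collider, so it is open.
Try {Re, Vc}:
  P1: blocked at chain node Vc ∈ conditioning set.
  P2: blocked at fork node Vc ∈ conditioning set.
  P3: blocked at fork node Vc ∈ conditioning set.
  P4: blocked at chain node Re ∈ conditioning set.
  P5: blocked at chain node Re ∈ conditioning set.
  P6: blocked at fork node Re ∈ conditioning set.
{Re, Vc} contains no descendant of Hu and blocks every backdoor path.
Every element of {Re, Vc} is needed (dropping Re leaves P6 open; dropping Vc leaves P3 open), so no proper subset is valid.
Among all size-2 subsets of the eligible variables, only {Re, Vc} blocks every backdoor path, so it is the unique smallest valid adjustment set.

{Re, Vc}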